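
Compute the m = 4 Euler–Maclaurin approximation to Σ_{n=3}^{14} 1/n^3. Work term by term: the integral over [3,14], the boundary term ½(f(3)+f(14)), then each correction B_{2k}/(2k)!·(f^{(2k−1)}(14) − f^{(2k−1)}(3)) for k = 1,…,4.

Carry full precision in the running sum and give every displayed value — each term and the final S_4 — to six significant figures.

∫_3^14 1/x^3 dx evaluates to 0.0530045.
Endpoint term: (f(3) + f(14))/2 = (0.0370370 + 0.000364431)/2 = 0.0187007.
Integral + boundary = 0.0717053.
Order-1 term: 1/12 · (-7.80925e-05 − (-0.0370370)) = 0.00307991.
Running total after k=1: 0.0747852.
Order-2 term: −1/720 · (-7.96862e-06 − (-0.0823045)) = -0.000114301.
Running total after k=2: 0.0746709.
Order-3 term: 1/30240 · (-1.70756e-06 − (-0.384088)) = 1.27013e-05.
Running total after k=3: 0.0746836.
Order-4 term: −1/1209600 · (-6.27267e-07 − (-3.07270)) = -2.54026e-06.

S_4 ≈ 0.0746810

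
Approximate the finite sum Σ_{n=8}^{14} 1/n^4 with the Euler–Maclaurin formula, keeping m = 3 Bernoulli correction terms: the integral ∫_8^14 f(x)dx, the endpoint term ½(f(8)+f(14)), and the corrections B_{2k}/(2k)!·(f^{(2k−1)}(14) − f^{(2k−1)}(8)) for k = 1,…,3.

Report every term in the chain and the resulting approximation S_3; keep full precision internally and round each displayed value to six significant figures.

S_3 ≈ 0.000674127

The integral term ∫_8^14 1/x^4 dx = 0.000529565.
½[f(8) + f(14)] = ½[0.000244141 + 2.60308e-05] = 0.000135086.
Running total after boundary: 0.000664650.
Correction k=1: B_{2}/2! · (f^{(1)}(14) − f^{(1)}(8)) = 1/12 · (-7.43738e-06 − (-0.000122070)) = 9.55274e-06.
Partial sum through k=1: 0.000674203.
Correction k=2: B_{4}/4! · (f^{(3)}(14) − f^{(3)}(8)) = −1/720 · (-1.13837e-06 − (-5.72205e-05)) = -7.78918e-08.
Partial sum through k=2: 0.000674125.
Correction k=3: B_{6}/6! · (f^{(5)}(14) − f^{(5)}(8)) = 1/30240 · (-3.25250e-07 − (-5.00679e-05)) = 1.64493e-09.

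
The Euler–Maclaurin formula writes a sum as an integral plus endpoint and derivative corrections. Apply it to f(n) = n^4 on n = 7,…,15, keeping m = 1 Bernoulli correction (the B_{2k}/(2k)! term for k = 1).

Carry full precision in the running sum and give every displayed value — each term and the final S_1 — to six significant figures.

The integral term ∫_7^15 x^4 dx = 148514.
Boundary: ½(f(7) + f(15)) = ½(2401.00 + 50625.0) = 26513.0.
Integral + boundary = 175027.
Order-1 term: 1/12 · (13500.0 − 1372.00) = 1010.67.

S_1 ≈ 176037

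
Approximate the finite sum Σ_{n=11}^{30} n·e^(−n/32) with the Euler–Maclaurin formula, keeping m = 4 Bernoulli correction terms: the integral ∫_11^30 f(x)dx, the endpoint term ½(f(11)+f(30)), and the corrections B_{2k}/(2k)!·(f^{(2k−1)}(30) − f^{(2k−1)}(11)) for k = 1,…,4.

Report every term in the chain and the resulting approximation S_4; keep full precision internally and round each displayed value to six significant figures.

∫_11^30 x·e^(−x/32) dx evaluates to 198.785.
½[f(11) + f(30)] = ½[7.80017 + 11.7482] = 9.77417.
Running total after boundary: 208.559.
Order-1 term: 1/12 · (0.0244754 − 0.465351) = -0.0367396.
After k=1: 208.522.
Order-2 term: −1/720 · (0.000788756 − 0.00183942) = 1.45925e-06.
After k=2: 208.522.
Order-3 term: 1/30240 · (1.51720e-06 − 3.14882e-06) = -5.39557e-11.
After k=3: 208.522.
Order-4 term: −1/1209600 · (2.21106e-09 − 4.39583e-09) = 1.80619e-15.

S_4 ≈ 208.522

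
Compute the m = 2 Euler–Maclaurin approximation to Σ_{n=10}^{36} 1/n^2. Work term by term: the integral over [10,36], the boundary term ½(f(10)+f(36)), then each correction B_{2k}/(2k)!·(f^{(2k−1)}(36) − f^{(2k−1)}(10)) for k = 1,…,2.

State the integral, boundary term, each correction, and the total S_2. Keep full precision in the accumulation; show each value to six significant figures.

The integral term ∫_10^36 1/x^2 dx = 0.0722222.
½[f(10) + f(36)] = ½[0.0100000 + 0.000771605] = 0.00538580.
Running total after boundary: 0.0776080.
k=1: B_{2}/(2)! × [f^{(1)}(36) − f^{(1)}(10)] = 1/12 × (-4.28669e-05 − (-0.00200000)) = 0.000163094.
After k=1: 0.0777711.
k=2: B_{4}/(4)! × [f^{(3)}(36) − f^{(3)}(10)] = −1/720 × (-3.96916e-07 − (-0.000240000)) = -3.32782e-07.

S_2 ≈ 0.0777708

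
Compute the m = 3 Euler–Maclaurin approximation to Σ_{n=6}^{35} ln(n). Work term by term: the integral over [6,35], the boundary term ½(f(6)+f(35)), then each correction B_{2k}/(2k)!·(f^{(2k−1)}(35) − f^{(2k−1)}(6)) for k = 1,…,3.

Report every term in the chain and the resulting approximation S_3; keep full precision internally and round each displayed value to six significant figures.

Integral: ∫_6^35 ln(x) dx = 84.6866.
Boundary: ½(f(6) + f(35)) = ½(1.79176 + 3.55535) = 2.67355.
So far: 87.3602.
Order-1 term: 1/12 · (0.0285714 − 0.166667) = -0.0115079.
After k=1: 87.3487.
Order-2 term: −1/720 · (4.66472e-05 − 0.00925926) = 1.27953e-05.
After k=2: 87.3487.
Order-3 term: 1/30240 · (4.56952e-07 − 0.00308642) = -1.02049e-07.

S_3 ≈ 87.3487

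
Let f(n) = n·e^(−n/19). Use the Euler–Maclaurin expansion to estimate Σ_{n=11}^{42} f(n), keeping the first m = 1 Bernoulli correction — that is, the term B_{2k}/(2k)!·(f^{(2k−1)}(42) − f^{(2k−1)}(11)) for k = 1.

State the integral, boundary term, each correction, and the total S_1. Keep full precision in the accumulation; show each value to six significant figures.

Integral: ∫_11^42 x·e^(−x/19) dx = 192.402.
Endpoint term: (f(11) + f(42))/2 = (6.16537 + 4.60500)/2 = 5.38519.
Integral + boundary = 197.787.
Order-1 term: 1/12 · (-0.132726 − 0.235995) = -0.0307267.

S_1 ≈ 197.756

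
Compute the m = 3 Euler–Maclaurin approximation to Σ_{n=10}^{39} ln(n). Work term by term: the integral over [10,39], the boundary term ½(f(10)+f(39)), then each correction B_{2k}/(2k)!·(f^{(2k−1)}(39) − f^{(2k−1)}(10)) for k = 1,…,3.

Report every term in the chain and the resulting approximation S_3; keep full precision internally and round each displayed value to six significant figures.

∫_10^39 ln(x) dx evaluates to 90.8531.
Boundary: ½(f(10) + f(39)) = ½(2.30259 + 3.66356) = 2.98307.
Integral + boundary = 93.8361.
Order-1 term: 1/12 · (0.0256410 − 0.100000) = -0.00619658.
Partial sum through k=1: 93.8299.
Order-2 term: −1/720 · (3.37160e-05 − 0.00200000) = 2.73095e-06.
Partial sum through k=2: 93.8299.
Order-3 term: 1/30240 · (2.66004e-07 − 0.000240000) = -7.92771e-09.

S_3 ≈ 93.8299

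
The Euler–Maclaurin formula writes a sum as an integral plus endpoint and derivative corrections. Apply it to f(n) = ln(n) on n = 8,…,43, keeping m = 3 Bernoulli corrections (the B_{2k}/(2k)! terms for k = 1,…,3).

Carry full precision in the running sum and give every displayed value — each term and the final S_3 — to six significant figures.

∫_8^43 ln(x) dx evaluates to 110.096.
Boundary: ½(f(8) + f(43)) = ½(2.07944 + 3.76120) = 2.92032.
Running total after boundary: 113.016.
Correction k=1: B_{2}/2! · (f^{(1)}(43) − f^{(1)}(8)) = 1/12 · (0.0232558 − 0.125000) = -0.00847868.
Running total after k=1: 113.008.
Correction k=2: B_{4}/4! · (f^{(3)}(43) − f^{(3)}(8)) = −1/720 · (2.51550e-05 − 0.00390625) = 5.39041e-06.
Running total after k=2: 113.008.
Correction k=3: B_{6}/6! · (f^{(5)}(43) − f^{(5)}(8)) = 1/30240 · (1.63256e-07 − 0.000732422) = -2.42149e-08.

S_3 ≈ 113.008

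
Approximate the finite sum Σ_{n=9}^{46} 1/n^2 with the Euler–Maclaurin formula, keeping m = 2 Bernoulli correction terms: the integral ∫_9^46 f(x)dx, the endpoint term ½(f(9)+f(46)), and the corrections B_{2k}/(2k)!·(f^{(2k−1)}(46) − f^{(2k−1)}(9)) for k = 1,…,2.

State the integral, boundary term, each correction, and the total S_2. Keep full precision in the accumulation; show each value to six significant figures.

S_2 ≈ 0.0960075

∫_9^46 1/x^2 dx evaluates to 0.0893720.
½[f(9) + f(46)] = ½[0.0123457 + 0.000472590] = 0.00640913.
So far: 0.0957811.
Correction k=1: B_{2}/2! · (f^{(1)}(46) − f^{(1)}(9)) = 1/12 · (-2.05474e-05 − (-0.00274348)) = 0.000226911.
Partial sum through k=1: 0.0960080.
Correction k=2: B_{4}/4! · (f^{(3)}(46) − f^{(3)}(9)) = −1/720 · (-1.16526e-07 − (-0.000406442)) = -5.64341e-07.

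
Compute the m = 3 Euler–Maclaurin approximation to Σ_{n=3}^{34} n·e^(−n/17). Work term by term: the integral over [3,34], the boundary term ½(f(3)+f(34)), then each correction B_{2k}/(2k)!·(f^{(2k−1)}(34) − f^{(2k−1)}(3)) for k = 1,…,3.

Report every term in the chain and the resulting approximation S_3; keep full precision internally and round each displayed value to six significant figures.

Integral: ∫_3^34 x·e^(−x/17) dx = 167.660.
Boundary: ½(f(3) + f(34)) = ½(2.51467 + 4.60140) = 3.55803.
Integral + boundary = 171.218.
Correction k=1: B_{2}/2! · (f^{(1)}(34) − f^{(1)}(3)) = 1/12 · (-0.135335 − 0.690302) = -0.0688031.
Running total after k=1: 171.150.
Correction k=2: B_{4}/4! · (f^{(3)}(34) − f^{(3)}(3)) = −1/720 · (0.000468288 − 0.00818944) = 1.07238e-05.
Running total after k=2: 171.150.
Correction k=3: B_{6}/6! · (f^{(5)}(34) − f^{(5)}(3)) = 1/30240 · (4.86112e-06 − 4.84093e-05) = -1.44009e-09.

S_3 ≈ 171.150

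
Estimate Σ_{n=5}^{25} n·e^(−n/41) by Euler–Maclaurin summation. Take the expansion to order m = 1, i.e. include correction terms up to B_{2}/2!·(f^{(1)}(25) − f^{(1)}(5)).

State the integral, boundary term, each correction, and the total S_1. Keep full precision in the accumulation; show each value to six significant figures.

S_1 ≈ 207.765

The integral term ∫_5^25 x·e^(−x/41) dx = 198.805.
Boundary: ½(f(5) + f(25)) = ½(4.42596 + 13.5871) = 9.00652.
Running total after boundary: 207.812.
k=1: B_{2}/(2)! × [f^{(1)}(25) − f^{(1)}(5)] = 1/12 × (0.212091 − 0.777241) = -0.0470959.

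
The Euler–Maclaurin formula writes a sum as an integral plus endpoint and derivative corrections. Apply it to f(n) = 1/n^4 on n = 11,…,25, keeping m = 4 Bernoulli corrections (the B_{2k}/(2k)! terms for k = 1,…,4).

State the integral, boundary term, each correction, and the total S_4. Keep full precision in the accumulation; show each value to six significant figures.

S_4 ≈ 0.000266563

Integral: ∫_11^25 1/x^4 dx = 0.000229105.
Endpoint term: (f(11) + f(25))/2 = (6.83013e-05 + 2.56000e-06)/2 = 3.54307e-05.
Running total after boundary: 0.000264536.
k=1: B_{2}/(2)! × [f^{(1)}(25) − f^{(1)}(11)] = 1/12 × (-4.09600e-07 − (-2.48369e-05)) = 2.03560e-06.
After k=1: 0.000266571.
k=2: B_{4}/(4)! × [f^{(3)}(25) − f^{(3)}(11)] = −1/720 × (-1.96608e-08 − (-6.15790e-06)) = -8.52533e-09.
After k=2: 0.000266563.
k=3: B_{6}/(6)! × [f^{(5)}(25) − f^{(5)}(11)] = 1/30240 × (-1.76161e-09 − (-2.84994e-06)) = 9.41857e-11.
After k=3: 0.000266563.
k=4: B_{8}/(8)! × [f^{(7)}(25) − f^{(7)}(11)] = −1/1209600 × (-2.53672e-10 − (-2.11979e-06)) = -1.75226e-12.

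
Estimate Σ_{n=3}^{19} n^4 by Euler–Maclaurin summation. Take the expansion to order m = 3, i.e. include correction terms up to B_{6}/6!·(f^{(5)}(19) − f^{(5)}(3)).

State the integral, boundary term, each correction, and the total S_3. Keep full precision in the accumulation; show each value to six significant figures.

S_3 ≈ 562649

∫_3^19 x^4 dx evaluates to 495171.
Endpoint term: (f(3) + f(19))/2 = (81.0000 + 130321)/2 = 65201.0.
Running total after boundary: 560372.
Correction k=1: B_{2}/2! · (f^{(1)}(19) − f^{(1)}(3)) = 1/12 · (27436.0 − 108.000) = 2277.33.
Running total after k=1: 562650.
Correction k=2: B_{4}/4! · (f^{(3)}(19) − f^{(3)}(3)) = −1/720 · (456.000 − 72.0000) = -0.533333.
Running total after k=2: 562649.
Correction k=3: B_{6}/6! · (f^{(5)}(19) − f^{(5)}(3)) = 1/30240 · (0.00000 − 0.00000) = 0.00000.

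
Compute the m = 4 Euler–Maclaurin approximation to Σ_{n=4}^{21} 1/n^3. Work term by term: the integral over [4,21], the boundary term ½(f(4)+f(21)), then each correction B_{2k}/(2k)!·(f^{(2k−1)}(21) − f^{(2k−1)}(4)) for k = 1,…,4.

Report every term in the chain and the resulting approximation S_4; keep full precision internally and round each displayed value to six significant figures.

S_4 ≈ 0.0389388

∫_4^21 1/x^3 dx evaluates to 0.0301162.
Endpoint term: (f(4) + f(21))/2 = (0.0156250 + 0.000107980)/2 = 0.00786649.
Running total after boundary: 0.0379827.
Order-1 term: 1/12 · (-1.54257e-05 − (-0.0117188)) = 0.000975277.
Partial sum through k=1: 0.0389580.
Order-2 term: −1/720 · (-6.99577e-07 − (-0.0146484)) = -2.03441e-05.
Partial sum through k=2: 0.0389376.
Order-3 term: 1/30240 · (-6.66264e-08 − (-0.0384521)) = 1.27156e-06.
Partial sum through k=3: 0.0389389.
Order-4 term: −1/1209600 · (-1.08778e-08 − (-0.173035)) = -1.43051e-07.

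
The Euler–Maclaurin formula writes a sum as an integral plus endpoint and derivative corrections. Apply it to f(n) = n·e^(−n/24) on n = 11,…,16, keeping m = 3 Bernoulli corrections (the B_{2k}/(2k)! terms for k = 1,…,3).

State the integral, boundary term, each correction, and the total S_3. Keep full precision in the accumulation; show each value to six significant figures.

S_3 ≈ 45.8533

∫_11^16 x·e^(−x/24) dx evaluates to 38.2824.
½[f(11) + f(16)] = ½[6.95570 + 8.21467] = 7.58519.
Running total after boundary: 45.8676.
Correction k=1: B_{2}/2! · (f^{(1)}(16) − f^{(1)}(11)) = 1/12 · (0.171139 − 0.342516) = -0.0142814.
Partial sum through k=1: 45.8533.
Correction k=2: B_{4}/4! · (f^{(3)}(16) − f^{(3)}(11)) = −1/720 · (0.00207981 − 0.00279026) = 9.86728e-07.
Partial sum through k=2: 45.8533.
Correction k=3: B_{6}/6! · (f^{(5)}(16) − f^{(5)}(11)) = 1/30240 · (6.70575e-06 − 8.65603e-06) = -6.44933e-11.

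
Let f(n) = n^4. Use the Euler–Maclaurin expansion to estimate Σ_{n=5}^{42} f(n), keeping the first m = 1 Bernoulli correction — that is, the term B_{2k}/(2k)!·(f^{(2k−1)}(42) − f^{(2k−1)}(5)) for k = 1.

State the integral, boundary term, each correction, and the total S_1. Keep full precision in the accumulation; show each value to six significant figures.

S_1 ≈ 2.77184e+07

The integral term ∫_5^42 x^4 dx = 2.61376e+07.
Endpoint term: (f(5) + f(42))/2 = (625.000 + 3.11170e+06)/2 = 1.55616e+06.
Integral + boundary = 2.76938e+07.
k=1: B_{2}/(2)! × [f^{(1)}(42) − f^{(1)}(5)] = 1/12 × (296352 − 500.000) = 24654.3.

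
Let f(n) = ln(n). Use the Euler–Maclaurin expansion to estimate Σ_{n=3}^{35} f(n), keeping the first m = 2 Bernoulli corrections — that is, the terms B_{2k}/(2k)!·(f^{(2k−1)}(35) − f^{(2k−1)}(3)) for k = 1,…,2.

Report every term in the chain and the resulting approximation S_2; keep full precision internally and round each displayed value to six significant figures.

∫_3^35 ln(x) dx evaluates to 89.1413.
½[f(3) + f(35)] = ½[1.09861 + 3.55535] = 2.32698.
So far: 91.4683.
k=1: B_{2}/(2)! × [f^{(1)}(35) − f^{(1)}(3)] = 1/12 × (0.0285714 − 0.333333) = -0.0253968.
Running total after k=1: 91.4429.
k=2: B_{4}/(4)! × [f^{(3)}(35) − f^{(3)}(3)] = −1/720 × (4.66472e-05 − 0.0740741) = 0.000102816.

S_2 ≈ 91.4430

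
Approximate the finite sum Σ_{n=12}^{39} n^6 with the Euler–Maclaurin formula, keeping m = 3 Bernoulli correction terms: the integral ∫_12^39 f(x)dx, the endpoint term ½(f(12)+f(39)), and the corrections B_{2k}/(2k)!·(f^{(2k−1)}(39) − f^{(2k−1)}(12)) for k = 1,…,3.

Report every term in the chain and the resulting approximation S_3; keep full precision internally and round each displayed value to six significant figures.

S_3 ≈ 2.14052e+10

∫_12^39 x^6 dx evaluates to 1.95993e+10.
Endpoint term: (f(12) + f(39))/2 = (2.98598e+06 + 3.51874e+09)/2 = 1.76086e+09.
So far: 2.13602e+10.
k=1: B_{2}/(2)! × [f^{(1)}(39) − f^{(1)}(12)] = 1/12 × (5.41345e+08 − 1.49299e+06) = 4.49877e+07.
Running total after k=1: 2.14052e+10.
k=2: B_{4}/(4)! × [f^{(3)}(39) − f^{(3)}(12)] = −1/720 × (7.11828e+06 − 207360) = -9598.50.
Running total after k=2: 2.14052e+10.
k=3: B_{6}/(6)! × [f^{(5)}(39) − f^{(5)}(12)] = 1/30240 × (28080.0 − 8640.00) = 0.642857.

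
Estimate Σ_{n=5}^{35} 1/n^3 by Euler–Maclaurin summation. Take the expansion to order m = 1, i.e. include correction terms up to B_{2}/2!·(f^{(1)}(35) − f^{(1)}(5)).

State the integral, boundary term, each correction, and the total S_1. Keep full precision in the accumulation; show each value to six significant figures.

S_1 ≈ 0.0240033

∫_5^35 1/x^3 dx evaluates to 0.0195918.
Endpoint term: (f(5) + f(35))/2 = (0.00800000 + 2.33236e-05)/2 = 0.00401166.
Running total after boundary: 0.0236035.
k=1: B_{2}/(2)! × [f^{(1)}(35) − f^{(1)}(5)] = 1/12 × (-1.99917e-06 − (-0.00480000)) = 0.000399833.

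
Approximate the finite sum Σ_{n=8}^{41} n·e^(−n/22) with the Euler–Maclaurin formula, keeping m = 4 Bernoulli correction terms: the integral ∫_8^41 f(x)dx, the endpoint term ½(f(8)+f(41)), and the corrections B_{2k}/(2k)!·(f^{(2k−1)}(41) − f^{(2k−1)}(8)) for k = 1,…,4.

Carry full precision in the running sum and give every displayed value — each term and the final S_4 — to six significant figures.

S_4 ≈ 249.728

Integral: ∫_8^41 x·e^(−x/22) dx = 243.816.
Boundary: ½(f(8) + f(41)) = ½(5.56115 + 6.35941) = 5.96028.
Running total after boundary: 249.776.
Correction k=1: B_{2}/2! · (f^{(1)}(41) − f^{(1)}(8)) = 1/12 · (-0.133957 − 0.442364) = -0.0480267.
Running total after k=1: 249.728.
Correction k=2: B_{4}/4! · (f^{(3)}(41) − f^{(3)}(8)) = −1/720 · (0.000364171 − 0.00378647) = 4.75320e-06.
Running total after k=2: 249.728.
Correction k=3: B_{6}/6! · (f^{(5)}(41) − f^{(5)}(8)) = 1/30240 · (2.07668e-06 − 1.37582e-05) = -3.86294e-10.
Running total after k=3: 249.728.
Correction k=4: B_{8}/8! · (f^{(7)}(41) − f^{(7)}(8)) = −1/1209600 · (7.02672e-09 − 4.06882e-08) = 2.78286e-14.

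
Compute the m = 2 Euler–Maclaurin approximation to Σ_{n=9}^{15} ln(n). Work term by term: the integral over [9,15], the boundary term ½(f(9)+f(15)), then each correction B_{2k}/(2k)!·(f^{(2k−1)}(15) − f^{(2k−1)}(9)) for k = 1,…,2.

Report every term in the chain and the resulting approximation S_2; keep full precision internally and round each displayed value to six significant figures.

Integral: ∫_9^15 ln(x) dx = 14.8457.
Boundary: ½(f(9) + f(15)) = ½(2.19722 + 2.70805) = 2.45264.
Running total after boundary: 17.2984.
Correction k=1: B_{2}/2! · (f^{(1)}(15) − f^{(1)}(9)) = 1/12 · (0.0666667 − 0.111111) = -0.00370370.
Partial sum through k=1: 17.2947.
Correction k=2: B_{4}/4! · (f^{(3)}(15) − f^{(3)}(9)) = −1/720 · (0.000592593 − 0.00274348) = 2.98735e-06.

S_2 ≈ 17.2947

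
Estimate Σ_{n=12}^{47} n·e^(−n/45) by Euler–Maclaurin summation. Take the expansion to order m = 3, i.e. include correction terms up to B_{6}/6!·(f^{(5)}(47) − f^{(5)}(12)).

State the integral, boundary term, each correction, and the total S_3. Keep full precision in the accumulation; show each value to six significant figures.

∫_12^47 x·e^(−x/45) dx evaluates to 507.793.
½[f(12) + f(47)] = ½[9.19114 + 16.5387] = 12.8649.
So far: 520.658.
k=1: B_{2}/(2)! × [f^{(1)}(47) − f^{(1)}(12)] = 1/12 × (-0.0156394 − 0.561681) = -0.0481100.
After k=1: 520.610.
k=2: B_{4}/(4)! × [f^{(3)}(47) − f^{(3)}(12)] = −1/720 × (0.000339820 − 0.00103385) = 9.63925e-07.
After k=2: 520.610.
k=3: B_{6}/(6)! × [f^{(5)}(47) − f^{(5)}(12)] = 1/30240 × (3.39438e-07 − 8.84108e-07) = -1.80116e-11.

S_3 ≈ 520.610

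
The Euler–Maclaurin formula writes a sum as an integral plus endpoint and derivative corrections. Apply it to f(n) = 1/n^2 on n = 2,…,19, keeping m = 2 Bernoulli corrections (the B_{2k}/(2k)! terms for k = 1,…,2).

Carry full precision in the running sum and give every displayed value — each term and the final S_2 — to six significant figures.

Integral: ∫_2^19 1/x^2 dx = 0.447368.
½[f(2) + f(19)] = ½[0.250000 + 0.00277008] = 0.126385.
So far: 0.573753.
k=1: B_{2}/(2)! × [f^{(1)}(19) − f^{(1)}(2)] = 1/12 × (-0.000291588 − (-0.250000)) = 0.0208090.
After k=1: 0.594562.
k=2: B_{4}/(4)! × [f^{(3)}(19) − f^{(3)}(2)] = −1/720 × (-9.69267e-06 − (-0.750000)) = -0.00104165.

S_2 ≈ 0.593521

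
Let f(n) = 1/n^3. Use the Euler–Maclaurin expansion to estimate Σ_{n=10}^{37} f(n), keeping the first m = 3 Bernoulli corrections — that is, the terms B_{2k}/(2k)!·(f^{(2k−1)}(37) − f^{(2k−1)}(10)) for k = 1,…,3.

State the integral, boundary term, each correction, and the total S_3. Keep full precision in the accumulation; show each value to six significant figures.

S_3 ≈ 0.00516943

Integral: ∫_10^37 1/x^3 dx = 0.00463477.
Boundary: ½(f(10) + f(37)) = ½(0.00100000 + 1.97422e-05) = 0.000509871.
So far: 0.00514464.
k=1: B_{2}/(2)! × [f^{(1)}(37) − f^{(1)}(10)] = 1/12 × (-1.60072e-06 − (-0.000300000)) = 2.48666e-05.
Running total after k=1: 0.00516951.
k=2: B_{4}/(4)! × [f^{(3)}(37) − f^{(3)}(10)] = −1/720 × (-2.33852e-08 − (-6.00000e-05)) = -8.33009e-08.
Running total after k=2: 0.00516942.
k=3: B_{6}/(6)! × [f^{(5)}(37) − f^{(5)}(10)] = 1/30240 × (-7.17442e-10 − (-2.52000e-05)) = 8.33310e-10.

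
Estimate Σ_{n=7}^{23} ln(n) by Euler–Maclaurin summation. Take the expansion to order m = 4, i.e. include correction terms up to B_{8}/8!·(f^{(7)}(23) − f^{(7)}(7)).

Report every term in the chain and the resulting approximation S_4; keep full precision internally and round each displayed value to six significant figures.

S_4 ≈ 45.0274

∫_7^23 ln(x) dx evaluates to 42.4950.
½[f(7) + f(23)] = ½[1.94591 + 3.13549] = 2.54070.
So far: 45.0357.
k=1: B_{2}/(2)! × [f^{(1)}(23) − f^{(1)}(7)] = 1/12 × (0.0434783 − 0.142857) = -0.00828157.
Partial sum through k=1: 45.0274.
k=2: B_{4}/(4)! × [f^{(3)}(23) − f^{(3)}(7)] = −1/720 × (0.000164379 − 0.00583090) = 7.87017e-06.
Partial sum through k=2: 45.0274.
k=3: B_{6}/(6)! × [f^{(5)}(23) − f^{(5)}(7)] = 1/30240 × (3.72883e-06 − 0.00142798) = -4.70981e-08.
Partial sum through k=3: 45.0274.
k=4: B_{8}/(8)! × [f^{(7)}(23) − f^{(7)}(7)] = −1/1209600 × (2.11465e-07 − 0.000874271) = 7.22602e-10.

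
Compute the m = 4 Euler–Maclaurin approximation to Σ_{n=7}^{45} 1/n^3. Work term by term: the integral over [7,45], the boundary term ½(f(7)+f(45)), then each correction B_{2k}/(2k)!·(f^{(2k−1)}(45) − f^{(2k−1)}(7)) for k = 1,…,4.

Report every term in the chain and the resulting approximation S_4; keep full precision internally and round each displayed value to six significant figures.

The integral term ∫_7^45 1/x^3 dx = 0.00995717.
½[f(7) + f(45)] = ½[0.00291545 + 1.09739e-05] = 0.00146321.
Integral + boundary = 0.0114204.
Correction k=1: B_{2}/2! · (f^{(1)}(45) − f^{(1)}(7)) = 1/12 · (-7.31596e-07 − (-0.00124948)) = 0.000104062.
Running total after k=1: 0.0115244.
Correction k=2: B_{4}/4! · (f^{(3)}(45) − f^{(3)}(7)) = −1/720 · (-7.22564e-09 − (-0.000509992)) = -7.08312e-07.
Running total after k=2: 0.0115237.
Correction k=3: B_{6}/6! · (f^{(5)}(45) − f^{(5)}(7)) = 1/30240 · (-1.49865e-10 − (-0.000437136)) = 1.44555e-08.
Running total after k=3: 0.0115237.
Correction k=4: B_{8}/8! · (f^{(7)}(45) − f^{(7)}(7)) = −1/1209600 · (-5.32854e-12 − (-0.000642322)) = -5.31020e-10.

S_4 ≈ 0.0115237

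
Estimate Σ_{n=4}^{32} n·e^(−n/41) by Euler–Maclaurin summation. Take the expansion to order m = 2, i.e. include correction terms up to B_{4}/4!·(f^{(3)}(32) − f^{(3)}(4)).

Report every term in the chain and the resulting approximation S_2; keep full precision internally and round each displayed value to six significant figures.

The integral term ∫_4^32 x·e^(−x/41) dx = 302.162.
½[f(4) + f(32)] = ½[3.62819 + 14.6618] = 9.14501.
Integral + boundary = 311.307.
k=1: B_{2}/(2)! × [f^{(1)}(32) − f^{(1)}(4)] = 1/12 × (0.100577 − 0.818555) = -0.0598315.
Running total after k=1: 311.247.
k=2: B_{4}/(4)! × [f^{(3)}(32) − f^{(3)}(4)] = −1/720 × (0.000604962 − 0.00156612) = 1.33494e-06.

S_2 ≈ 311.247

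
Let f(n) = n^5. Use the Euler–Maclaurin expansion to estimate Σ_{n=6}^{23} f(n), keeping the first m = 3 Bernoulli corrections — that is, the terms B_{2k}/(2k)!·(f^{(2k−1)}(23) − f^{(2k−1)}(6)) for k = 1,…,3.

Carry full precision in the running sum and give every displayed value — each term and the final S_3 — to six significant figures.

S_3 ≈ 2.80030e+07

∫_6^23 x^5 dx evaluates to 2.46649e+07.
Boundary: ½(f(6) + f(23)) = ½(7776.00 + 6.43634e+06) = 3.22206e+06.
Integral + boundary = 2.78869e+07.
k=1: B_{2}/(2)! × [f^{(1)}(23) − f^{(1)}(6)] = 1/12 × (1.39920e+06 − 6480.00) = 116060.
Partial sum through k=1: 2.80030e+07.
k=2: B_{4}/(4)! × [f^{(3)}(23) − f^{(3)}(6)] = −1/720 × (31740.0 − 2160.00) = -41.0833.
Partial sum through k=2: 2.80030e+07.
k=3: B_{6}/(6)! × [f^{(5)}(23) − f^{(5)}(6)] = 1/30240 × (120.000 − 120.000) = 0.00000.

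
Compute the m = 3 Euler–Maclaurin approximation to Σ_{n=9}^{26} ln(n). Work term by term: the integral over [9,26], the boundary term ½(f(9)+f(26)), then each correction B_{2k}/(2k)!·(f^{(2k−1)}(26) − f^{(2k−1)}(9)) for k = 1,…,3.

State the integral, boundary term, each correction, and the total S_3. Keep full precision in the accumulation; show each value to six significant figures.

Integral: ∫_9^26 ln(x) dx = 47.9355.
Endpoint term: (f(9) + f(26))/2 = (2.19722 + 3.25810)/2 = 2.72766.
So far: 50.6631.
Order-1 term: 1/12 · (0.0384615 − 0.111111) = -0.00605413.
Partial sum through k=1: 50.6571.
Order-2 term: −1/720 · (0.000113792 − 0.00274348) = 3.65235e-06.
Partial sum through k=2: 50.6571.
Order-3 term: 1/30240 · (2.01997e-06 − 0.000406442) = -1.33737e-08.

S_3 ≈ 50.6571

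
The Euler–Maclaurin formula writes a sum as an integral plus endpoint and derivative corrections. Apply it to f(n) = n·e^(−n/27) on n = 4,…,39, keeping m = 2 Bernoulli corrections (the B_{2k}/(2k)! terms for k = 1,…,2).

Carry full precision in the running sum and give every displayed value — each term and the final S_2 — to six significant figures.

S_2 ≈ 307.669

∫_4^39 x·e^(−x/27) dx evaluates to 301.415.
Boundary: ½(f(4) + f(39)) = ½(3.44921 + 9.19921) = 6.32421.
Running total after boundary: 307.739.
Order-1 term: 1/12 · (-0.104834 − 0.734555) = -0.0699491.
Partial sum through k=1: 307.669.
Order-2 term: −1/720 · (0.000503319 − 0.00337334) = 3.98613e-06.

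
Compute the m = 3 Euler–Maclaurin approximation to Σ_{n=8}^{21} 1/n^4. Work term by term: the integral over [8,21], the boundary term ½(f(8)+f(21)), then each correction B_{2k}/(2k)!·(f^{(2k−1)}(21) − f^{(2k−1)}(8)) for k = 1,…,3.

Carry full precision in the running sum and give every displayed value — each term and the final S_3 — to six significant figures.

S_3 ≈ 0.000749703

The integral term ∫_8^21 1/x^4 dx = 0.000615048.
Boundary: ½(f(8) + f(21)) = ½(0.000244141 + 5.14189e-06) = 0.000124641.
Integral + boundary = 0.000739690.
Correction k=1: B_{2}/2! · (f^{(1)}(21) − f^{(1)}(8)) = 1/12 · (-9.79408e-07 − (-0.000122070)) = 1.00909e-05.
Running total after k=1: 0.000749781.
Correction k=2: B_{4}/4! · (f^{(3)}(21) − f^{(3)}(8)) = −1/720 · (-6.66264e-08 − (-5.72205e-05)) = -7.93803e-08.
Running total after k=2: 0.000749701.
Correction k=3: B_{6}/6! · (f^{(5)}(21) − f^{(5)}(8)) = 1/30240 · (-8.46049e-09 − (-5.00679e-05)) = 1.65540e-09.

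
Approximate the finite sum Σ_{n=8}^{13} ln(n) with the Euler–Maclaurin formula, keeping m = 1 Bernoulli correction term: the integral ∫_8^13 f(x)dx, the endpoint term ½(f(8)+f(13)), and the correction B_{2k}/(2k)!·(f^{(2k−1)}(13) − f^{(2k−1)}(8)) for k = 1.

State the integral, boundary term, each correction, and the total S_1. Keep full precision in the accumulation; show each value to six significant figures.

The integral term ∫_8^13 ln(x) dx = 11.7088.
Endpoint term: (f(8) + f(13))/2 = (2.07944 + 2.56495)/2 = 2.32220.
So far: 14.0310.
Order-1 term: 1/12 · (0.0769231 − 0.125000) = -0.00400641.

S_1 ≈ 14.0270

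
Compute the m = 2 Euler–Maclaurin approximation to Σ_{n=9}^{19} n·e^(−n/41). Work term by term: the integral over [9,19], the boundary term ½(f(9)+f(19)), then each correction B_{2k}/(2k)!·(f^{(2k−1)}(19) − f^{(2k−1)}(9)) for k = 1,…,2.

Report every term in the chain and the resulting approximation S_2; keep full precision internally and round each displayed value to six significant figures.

Integral: ∫_9^19 x·e^(−x/41) dx = 98.3022.
Endpoint term: (f(9) + f(19))/2 = (7.22619 + 11.9535)/2 = 9.58985.
Integral + boundary = 107.892.
Order-1 term: 1/12 · (0.337583 − 0.626662) = -0.0240899.
Partial sum through k=1: 107.868.
Order-2 term: −1/720 · (0.000949343 − 0.00132807) = 5.26006e-07.

S_2 ≈ 107.868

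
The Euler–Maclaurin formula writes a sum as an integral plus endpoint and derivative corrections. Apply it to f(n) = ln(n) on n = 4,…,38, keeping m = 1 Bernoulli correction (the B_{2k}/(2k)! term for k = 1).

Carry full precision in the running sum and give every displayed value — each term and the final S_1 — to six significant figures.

∫_4^38 ln(x) dx evaluates to 98.6831.
½[f(4) + f(38)] = ½[1.38629 + 3.63759] = 2.51194.
Integral + boundary = 101.195.
Correction k=1: B_{2}/2! · (f^{(1)}(38) − f^{(1)}(4)) = 1/12 · (0.0263158 − 0.250000) = -0.0186404.

S_1 ≈ 101.176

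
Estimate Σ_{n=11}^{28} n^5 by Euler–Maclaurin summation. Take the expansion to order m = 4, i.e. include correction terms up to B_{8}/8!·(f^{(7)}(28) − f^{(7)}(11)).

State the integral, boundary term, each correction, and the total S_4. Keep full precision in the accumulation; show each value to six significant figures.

∫_11^28 x^5 dx evaluates to 8.00198e+07.
½[f(11) + f(28)] = ½[161051 + 1.72104e+07] = 8.68571e+06.
So far: 8.87055e+07.
Correction k=1: B_{2}/2! · (f^{(1)}(28) − f^{(1)}(11)) = 1/12 · (3.07328e+06 − 73205.0) = 250006.
Running total after k=1: 8.89555e+07.
Correction k=2: B_{4}/4! · (f^{(3)}(28) − f^{(3)}(11)) = −1/720 · (47040.0 − 7260.00) = -55.2500.
Running total after k=2: 8.89555e+07.
Correction k=3: B_{6}/6! · (f^{(5)}(28) − f^{(5)}(11)) = 1/30240 · (120.000 − 120.000) = 0.00000.
Running total after k=3: 8.89555e+07.
Correction k=4: B_{8}/8! · (f^{(7)}(28) − f^{(7)}(11)) = −1/1209600 · (0.00000 − 0.00000) = 0.00000.

S_4 ≈ 8.89555e+07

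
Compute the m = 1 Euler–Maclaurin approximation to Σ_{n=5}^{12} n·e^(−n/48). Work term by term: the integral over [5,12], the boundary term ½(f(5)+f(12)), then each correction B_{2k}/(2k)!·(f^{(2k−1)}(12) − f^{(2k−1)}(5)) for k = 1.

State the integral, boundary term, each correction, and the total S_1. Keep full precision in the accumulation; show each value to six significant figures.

S_1 ≈ 56.2957

The integral term ∫_5^12 x·e^(−x/48) dx = 49.3888.
½[f(5) + f(12)] = ½[4.50538 + 9.34561] = 6.92549.
Integral + boundary = 56.3143.
Correction k=1: B_{2}/2! · (f^{(1)}(12) − f^{(1)}(5)) = 1/12 · (0.584101 − 0.807213) = -0.0185927.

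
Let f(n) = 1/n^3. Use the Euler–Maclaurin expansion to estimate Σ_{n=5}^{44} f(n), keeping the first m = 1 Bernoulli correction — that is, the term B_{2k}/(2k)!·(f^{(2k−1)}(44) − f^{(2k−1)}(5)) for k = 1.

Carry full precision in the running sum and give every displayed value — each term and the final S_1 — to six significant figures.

S_1 ≈ 0.0241475

∫_5^44 1/x^3 dx evaluates to 0.0197417.
Boundary: ½(f(5) + f(44)) = ½(0.00800000 + 1.17393e-05) = 0.00400587.
Running total after boundary: 0.0237476.
Correction k=1: B_{2}/2! · (f^{(1)}(44) − f^{(1)}(5)) = 1/12 · (-8.00406e-07 − (-0.00480000)) = 0.000399933.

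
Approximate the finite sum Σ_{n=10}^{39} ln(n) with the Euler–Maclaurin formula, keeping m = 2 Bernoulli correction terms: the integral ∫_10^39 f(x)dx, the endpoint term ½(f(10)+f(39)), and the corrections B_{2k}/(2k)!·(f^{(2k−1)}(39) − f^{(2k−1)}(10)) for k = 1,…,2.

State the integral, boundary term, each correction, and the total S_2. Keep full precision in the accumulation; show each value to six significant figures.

∫_10^39 ln(x) dx evaluates to 90.8531.
½[f(10) + f(39)] = ½[2.30259 + 3.66356] = 2.98307.
Integral + boundary = 93.8361.
k=1: B_{2}/(2)! × [f^{(1)}(39) − f^{(1)}(10)] = 1/12 × (0.0256410 − 0.100000) = -0.00619658.
Partial sum through k=1: 93.8299.
k=2: B_{4}/(4)! × [f^{(3)}(39) − f^{(3)}(10)] = −1/720 × (3.37160e-05 − 0.00200000) = 2.73095e-06.

S_2 ≈ 93.8299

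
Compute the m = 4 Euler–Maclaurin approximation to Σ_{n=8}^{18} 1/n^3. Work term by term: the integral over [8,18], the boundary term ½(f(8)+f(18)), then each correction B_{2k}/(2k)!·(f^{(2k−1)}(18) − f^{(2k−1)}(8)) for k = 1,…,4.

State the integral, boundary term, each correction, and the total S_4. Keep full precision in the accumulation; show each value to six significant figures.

S_4 ≈ 0.00738993

Integral: ∫_8^18 1/x^3 dx = 0.00626929.
Endpoint term: (f(8) + f(18))/2 = (0.00195312 + 0.000171468)/2 = 0.00106230.
Integral + boundary = 0.00733159.
k=1: B_{2}/(2)! × [f^{(1)}(18) − f^{(1)}(8)] = 1/12 × (-2.85780e-05 − (-0.000732422)) = 5.86537e-05.
Running total after k=1: 0.00739024.
k=2: B_{4}/(4)! × [f^{(3)}(18) − f^{(3)}(8)] = −1/720 × (-1.76407e-06 − (-0.000228882)) = -3.15441e-07.
Running total after k=2: 0.00738992.
k=3: B_{6}/(6)! × [f^{(5)}(18) − f^{(5)}(8)] = 1/30240 × (-2.28676e-07 − (-0.000150204)) = 4.95949e-09.
Running total after k=3: 0.00738993.
k=4: B_{8}/(8)! × [f^{(7)}(18) − f^{(7)}(8)] = −1/1209600 × (-5.08169e-08 − (-0.000168979)) = -1.39656e-10.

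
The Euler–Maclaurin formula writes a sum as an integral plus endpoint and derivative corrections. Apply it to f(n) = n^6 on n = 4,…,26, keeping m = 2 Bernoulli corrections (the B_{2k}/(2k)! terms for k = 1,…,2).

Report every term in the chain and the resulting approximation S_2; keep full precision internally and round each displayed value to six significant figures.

S_2 ≈ 1.30780e+09

Integral: ∫_4^26 x^6 dx = 1.14740e+09.
Boundary: ½(f(4) + f(26)) = ½(4096.00 + 3.08916e+08) = 1.54460e+08.
So far: 1.30186e+09.
Correction k=1: B_{2}/2! · (f^{(1)}(26) − f^{(1)}(4)) = 1/12 · (7.12883e+07 − 6144.00) = 5.94018e+06.
After k=1: 1.30780e+09.
Correction k=2: B_{4}/4! · (f^{(3)}(26) − f^{(3)}(4)) = −1/720 · (2.10912e+06 − 7680.00) = -2918.67.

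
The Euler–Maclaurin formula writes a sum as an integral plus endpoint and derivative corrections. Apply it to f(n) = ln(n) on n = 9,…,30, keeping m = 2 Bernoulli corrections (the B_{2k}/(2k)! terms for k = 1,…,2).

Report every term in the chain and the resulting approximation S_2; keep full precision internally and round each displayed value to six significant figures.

S_2 ≈ 64.0536

The integral term ∫_9^30 ln(x) dx = 61.2609.
Endpoint term: (f(9) + f(30))/2 = (2.19722 + 3.40120)/2 = 2.79921.
Integral + boundary = 64.0601.
Correction k=1: B_{2}/2! · (f^{(1)}(30) − f^{(1)}(9)) = 1/12 · (0.0333333 − 0.111111) = -0.00648148.
Running total after k=1: 64.0536.
Correction k=2: B_{4}/4! · (f^{(3)}(30) − f^{(3)}(9)) = −1/720 · (7.40741e-05 − 0.00274348) = 3.70751e-06.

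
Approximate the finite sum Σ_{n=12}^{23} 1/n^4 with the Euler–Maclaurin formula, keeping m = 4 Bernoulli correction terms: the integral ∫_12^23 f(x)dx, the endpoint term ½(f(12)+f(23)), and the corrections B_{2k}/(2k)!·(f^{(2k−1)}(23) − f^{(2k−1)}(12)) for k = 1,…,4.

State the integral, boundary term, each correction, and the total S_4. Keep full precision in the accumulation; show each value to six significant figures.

Integral: ∫_12^23 1/x^4 dx = 0.000165505.
Boundary: ½(f(12) + f(23)) = ½(4.82253e-05 + 3.57346e-06) = 2.58994e-05.
Running total after boundary: 0.000191404.
k=1: B_{2}/(2)! × [f^{(1)}(23) − f^{(1)}(12)] = 1/12 × (-6.21471e-07 − (-1.60751e-05)) = 1.28780e-06.
Partial sum through k=1: 0.000192692.
k=2: B_{4}/(4)! × [f^{(3)}(23) − f^{(3)}(12)] = −1/720 × (-3.52441e-08 − (-3.34898e-06)) = -4.60241e-09.
Partial sum through k=2: 0.000192687.
k=3: B_{6}/(6)! × [f^{(5)}(23) − f^{(5)}(12)] = 1/30240 × (-3.73094e-09 − (-1.30238e-06)) = 4.29448e-11.
Partial sum through k=3: 0.000192687.
k=4: B_{8}/(8)! × [f^{(7)}(23) − f^{(7)}(12)] = −1/1209600 × (-6.34754e-10 − (-8.13988e-07)) = -6.72415e-13.

S_4 ≈ 0.000192687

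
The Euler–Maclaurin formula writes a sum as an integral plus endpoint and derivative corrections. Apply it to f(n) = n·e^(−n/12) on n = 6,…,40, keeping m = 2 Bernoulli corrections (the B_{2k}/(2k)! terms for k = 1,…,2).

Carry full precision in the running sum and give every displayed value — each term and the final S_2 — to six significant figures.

S_2 ≈ 111.251

The integral term ∫_6^40 x·e^(−x/12) dx = 108.750.
Endpoint term: (f(6) + f(40))/2 = (3.63918 + 1.42696)/2 = 2.53307.
Running total after boundary: 111.283.
Correction k=1: B_{2}/2! · (f^{(1)}(40) − f^{(1)}(6)) = 1/12 · (-0.0832393 − 0.303265) = -0.0322087.
Partial sum through k=1: 111.251.
Correction k=2: B_{4}/4! · (f^{(3)}(40) − f^{(3)}(6)) = −1/720 · (-8.25787e-05 − 0.0105300) = 1.47398e-05.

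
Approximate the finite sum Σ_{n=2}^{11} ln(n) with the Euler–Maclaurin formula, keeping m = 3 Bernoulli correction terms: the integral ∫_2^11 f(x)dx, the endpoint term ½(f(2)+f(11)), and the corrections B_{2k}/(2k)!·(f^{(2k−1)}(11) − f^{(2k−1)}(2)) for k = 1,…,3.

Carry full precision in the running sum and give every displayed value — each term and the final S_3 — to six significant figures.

∫_2^11 ln(x) dx evaluates to 15.9906.
Boundary: ½(f(2) + f(11)) = ½(0.693147 + 2.39790) = 1.54552.
Running total after boundary: 17.5361.
Order-1 term: 1/12 · (0.0909091 − 0.500000) = -0.0340909.
Running total after k=1: 17.5020.
Order-2 term: −1/720 · (0.00150263 − 0.250000) = 0.000345135.
Running total after k=2: 17.5023.
Order-3 term: 1/30240 · (0.000149021 − 0.750000) = -2.47967e-05.

S_3 ≈ 17.5023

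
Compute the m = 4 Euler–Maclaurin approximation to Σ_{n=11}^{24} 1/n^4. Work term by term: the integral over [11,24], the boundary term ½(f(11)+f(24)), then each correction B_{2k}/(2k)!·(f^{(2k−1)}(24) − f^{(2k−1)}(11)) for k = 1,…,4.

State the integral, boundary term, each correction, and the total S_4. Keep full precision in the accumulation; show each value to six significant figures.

The integral term ∫_11^24 1/x^4 dx = 0.000226326.
½[f(11) + f(24)] = ½[6.83013e-05 + 3.01408e-06] = 3.56577e-05.
Running total after boundary: 0.000261983.
Order-1 term: 1/12 · (-5.02347e-07 − (-2.48369e-05)) = 2.02788e-06.
After k=1: 0.000264011.
Order-2 term: −1/720 · (-2.61639e-08 − (-6.15790e-06)) = -8.51630e-09.
After k=2: 0.000264003.
Order-3 term: 1/30240 · (-2.54371e-09 − (-2.84994e-06)) = 9.41598e-11.
After k=3: 0.000264003.
Order-4 term: −1/1209600 · (-3.97455e-10 − (-2.11979e-06)) = -1.75214e-12.

S_4 ≈ 0.000264003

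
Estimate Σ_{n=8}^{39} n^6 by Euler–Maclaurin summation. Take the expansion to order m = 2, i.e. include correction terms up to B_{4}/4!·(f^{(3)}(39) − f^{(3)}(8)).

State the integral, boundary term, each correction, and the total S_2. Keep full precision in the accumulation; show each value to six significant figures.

The integral term ∫_8^39 x^6 dx = 1.96041e+10.
½[f(8) + f(39)] = ½[262144 + 3.51874e+09] = 1.75950e+09.
Integral + boundary = 2.13636e+10.
Order-1 term: 1/12 · (5.41345e+08 − 196608) = 4.50957e+07.
Partial sum through k=1: 2.14087e+10.
Order-2 term: −1/720 · (7.11828e+06 − 61440.0) = -9801.17.

S_2 ≈ 2.14087e+10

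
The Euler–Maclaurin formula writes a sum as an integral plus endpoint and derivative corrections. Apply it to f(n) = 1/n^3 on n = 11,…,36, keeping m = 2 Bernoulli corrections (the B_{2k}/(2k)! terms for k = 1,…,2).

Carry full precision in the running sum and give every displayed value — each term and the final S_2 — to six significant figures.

The integral term ∫_11^36 1/x^3 dx = 0.00374643.
Boundary: ½(f(11) + f(36)) = ½(0.000751315 + 2.14335e-05) = 0.000386374.
So far: 0.00413280.
Order-1 term: 1/12 · (-1.78612e-06 − (-0.000204904)) = 1.69265e-05.
After k=1: 0.00414973.
Order-2 term: −1/720 · (-2.75636e-08 − (-3.38684e-05)) = -4.70012e-08.

S_2 ≈ 0.00414968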